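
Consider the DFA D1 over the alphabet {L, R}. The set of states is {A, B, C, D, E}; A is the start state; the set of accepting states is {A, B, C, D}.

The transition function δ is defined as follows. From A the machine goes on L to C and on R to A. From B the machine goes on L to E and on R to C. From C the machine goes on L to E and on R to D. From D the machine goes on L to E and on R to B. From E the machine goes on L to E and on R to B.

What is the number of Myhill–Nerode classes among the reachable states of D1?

3

Every state is reachable, so we keep all 5.
Initial partition by acceptance: {A,B,C,D} | {E}.
Split {A,B,C,D} by δ(·,L) → {B,C,D} and {A}.
Stable partition: {B,C,D} | {E} | {A} — 3 equivalence classes.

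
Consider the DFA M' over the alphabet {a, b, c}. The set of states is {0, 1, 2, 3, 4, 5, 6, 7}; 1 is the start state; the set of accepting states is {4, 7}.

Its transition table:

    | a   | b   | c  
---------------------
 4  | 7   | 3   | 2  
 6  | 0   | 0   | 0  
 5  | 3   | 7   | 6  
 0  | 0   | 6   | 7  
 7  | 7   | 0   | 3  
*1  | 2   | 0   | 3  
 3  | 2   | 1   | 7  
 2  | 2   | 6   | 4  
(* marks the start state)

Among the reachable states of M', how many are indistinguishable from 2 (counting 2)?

States {5} cannot be reached from the start state, so discard them.
P0 = {4,7} | {0,1,2,3,6}.
Refine {0,1,2,3,6} on symbol c: members go to different blocks, giving {0,2,3} and {1,6}.
No further refinement is possible. Final partition (3 blocks): {4,7} | {0,2,3} | {1,6}.
The equivalence class containing 2 is {0,2,3}, of size 3.

3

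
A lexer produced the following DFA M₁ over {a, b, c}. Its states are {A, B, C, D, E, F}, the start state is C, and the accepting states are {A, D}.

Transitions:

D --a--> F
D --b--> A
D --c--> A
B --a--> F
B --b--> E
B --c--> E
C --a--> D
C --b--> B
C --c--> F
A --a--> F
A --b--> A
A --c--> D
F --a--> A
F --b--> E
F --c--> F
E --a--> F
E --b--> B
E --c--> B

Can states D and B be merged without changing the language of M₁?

No

Start with accepting vs non-accepting: {A,D} | {B,C,E,F}.
Split {B,C,E,F} by δ(·,a) → {B,E} and {C,F}.
The partition is now stable with 3 blocks: {A,D} | {B,E} | {C,F}.
D and B end up in different blocks, so they are distinguishable. For instance, the string 'ε' is accepted from only D.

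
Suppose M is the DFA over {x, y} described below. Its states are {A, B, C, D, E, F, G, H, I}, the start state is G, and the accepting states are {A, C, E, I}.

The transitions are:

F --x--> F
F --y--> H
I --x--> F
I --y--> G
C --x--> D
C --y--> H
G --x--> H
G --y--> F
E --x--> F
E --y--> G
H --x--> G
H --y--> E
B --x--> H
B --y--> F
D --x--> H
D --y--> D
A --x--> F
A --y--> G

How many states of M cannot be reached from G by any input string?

BFS from G reaches {E, F, G, H}; the 5 state(s) A, B, C, D, I are never visited.

5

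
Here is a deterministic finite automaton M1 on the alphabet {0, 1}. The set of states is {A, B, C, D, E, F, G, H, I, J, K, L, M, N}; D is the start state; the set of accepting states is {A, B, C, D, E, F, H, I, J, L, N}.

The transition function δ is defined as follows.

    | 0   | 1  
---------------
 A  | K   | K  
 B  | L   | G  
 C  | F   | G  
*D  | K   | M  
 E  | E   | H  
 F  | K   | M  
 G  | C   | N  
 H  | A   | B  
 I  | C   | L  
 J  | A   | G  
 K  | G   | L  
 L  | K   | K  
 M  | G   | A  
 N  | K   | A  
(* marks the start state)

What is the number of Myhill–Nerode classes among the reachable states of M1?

5

States {B,E,H,I,J} cannot be reached from the start state, so discard them.
Initial partition by acceptance: {A,C,D,F,L,N} | {G,K,M}.
Split {A,C,D,F,L,N} by δ(·,0) → {A,D,F,L,N} and {C}.
Split {A,D,F,L,N} by δ(·,1) → {A,D,F,L} and {N}.
Split {G,K,M} by δ(·,0) → {K,M} and {G}.
No further refinement is possible. Final partition (5 blocks): {A,D,F,L} | {K,M} | {C} | {N} | {G}.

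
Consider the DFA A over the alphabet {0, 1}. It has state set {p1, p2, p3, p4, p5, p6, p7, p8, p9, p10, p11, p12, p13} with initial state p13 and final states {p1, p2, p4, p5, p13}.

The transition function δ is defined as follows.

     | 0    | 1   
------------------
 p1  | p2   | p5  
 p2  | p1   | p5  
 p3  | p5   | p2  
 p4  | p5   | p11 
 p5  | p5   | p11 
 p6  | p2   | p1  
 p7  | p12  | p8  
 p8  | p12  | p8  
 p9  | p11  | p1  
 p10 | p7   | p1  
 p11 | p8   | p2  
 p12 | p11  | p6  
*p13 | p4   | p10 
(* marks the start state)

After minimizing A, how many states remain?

States {p3,p9} cannot be reached from the start state, so discard them.
Start with accepting vs non-accepting: {p1,p2,p4,p5,p13} | {p6,p7,p8,p10,p11,p12}.
On input 1, block {p1,p2,p4,p5,p13} splits into {p4,p5,p13} and {p1,p2}.
Refine {p6,p7,p8,p10,p11,p12} on symbol 0: members go to different blocks, giving {p7,p8,p10,p11,p12} and {p6}.
Refine {p7,p8,p10,p11,p12} on symbol 1: members go to different blocks, giving {p7,p8} and {p10,p11} and {p12}.
Stable partition: {p4,p5,p13} | {p7,p8} | {p1,p2} | {p6} | {p10,p11} | {p12} — 6 equivalence classes.

6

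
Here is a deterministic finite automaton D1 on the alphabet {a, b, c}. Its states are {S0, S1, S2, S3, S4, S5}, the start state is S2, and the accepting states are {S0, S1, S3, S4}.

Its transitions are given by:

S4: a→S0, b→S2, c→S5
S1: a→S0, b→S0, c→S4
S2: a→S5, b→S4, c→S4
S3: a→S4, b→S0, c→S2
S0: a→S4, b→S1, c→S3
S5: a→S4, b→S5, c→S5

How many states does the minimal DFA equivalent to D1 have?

P0 = {S0,S1,S3,S4} | {S2,S5}.
Split {S0,S1,S3,S4} by δ(·,b) → {S0,S1,S3} and {S4}.
Split {S0,S1,S3} by δ(·,a) → {S0,S3} and {S1}.
Refine {S0,S3} on symbol b: members go to different blocks, giving {S0} and {S3}.
Refine {S2,S5} on symbol a: members go to different blocks, giving {S2} and {S5}.
No further refinement is possible. Final partition (6 blocks): {S0} | {S2} | {S4} | {S1} | {S3} | {S5}.

6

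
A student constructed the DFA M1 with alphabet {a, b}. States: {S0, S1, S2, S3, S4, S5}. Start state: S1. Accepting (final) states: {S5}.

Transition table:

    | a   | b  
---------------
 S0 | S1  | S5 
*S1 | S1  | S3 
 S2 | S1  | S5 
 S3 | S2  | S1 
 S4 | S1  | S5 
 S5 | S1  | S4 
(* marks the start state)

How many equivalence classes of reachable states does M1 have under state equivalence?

Reachable states from the start: {S1,S2,S3,S4,S5}. Unreachable: {S0} — drop them.
Initial partition by acceptance: {S5} | {S1,S2,S3,S4}.
Refine {S1,S2,S3,S4} on symbol b: members go to different blocks, giving {S1,S3} and {S2,S4}.
On input a, block {S1,S3} splits into {S1} and {S3}.
No further refinement is possible. Final partition (4 blocks): {S5} | {S1} | {S2,S4} | {S3}.

4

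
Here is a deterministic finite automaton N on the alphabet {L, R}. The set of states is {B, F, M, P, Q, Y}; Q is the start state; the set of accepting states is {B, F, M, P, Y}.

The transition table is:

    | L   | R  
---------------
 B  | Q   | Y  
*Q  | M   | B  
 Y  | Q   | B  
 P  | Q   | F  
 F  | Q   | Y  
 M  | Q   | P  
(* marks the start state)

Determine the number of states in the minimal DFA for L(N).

2

P0 = {B,F,M,P,Y} | {Q}.
No further refinement is possible. Final partition (2 blocks): {B,F,M,P,Y} | {Q}.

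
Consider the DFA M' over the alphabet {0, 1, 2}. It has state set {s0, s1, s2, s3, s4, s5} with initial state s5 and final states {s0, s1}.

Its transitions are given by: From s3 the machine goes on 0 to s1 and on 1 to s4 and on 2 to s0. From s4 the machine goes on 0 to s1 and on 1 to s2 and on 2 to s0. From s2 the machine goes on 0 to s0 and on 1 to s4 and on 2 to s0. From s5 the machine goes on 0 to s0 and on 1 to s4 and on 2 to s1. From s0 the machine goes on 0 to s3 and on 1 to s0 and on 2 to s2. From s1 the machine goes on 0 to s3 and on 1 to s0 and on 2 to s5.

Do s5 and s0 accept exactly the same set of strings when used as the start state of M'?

No

All states are reachable from the start state.
P0 = {s0,s1} | {s2,s3,s4,s5}.
The partition is now stable with 2 blocks: {s0,s1} | {s2,s3,s4,s5}.
s5 and s0 end up in different blocks, so they are distinguishable. For instance, the string 'ε' is accepted from only s0.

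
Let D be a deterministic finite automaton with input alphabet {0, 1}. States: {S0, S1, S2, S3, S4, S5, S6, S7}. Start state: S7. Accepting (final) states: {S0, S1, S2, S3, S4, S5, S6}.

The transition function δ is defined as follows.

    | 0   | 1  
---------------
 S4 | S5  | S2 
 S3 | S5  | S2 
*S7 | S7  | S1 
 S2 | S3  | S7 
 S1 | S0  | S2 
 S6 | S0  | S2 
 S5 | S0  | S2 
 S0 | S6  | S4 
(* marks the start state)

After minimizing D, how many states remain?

Initial partition by acceptance: {S0,S1,S2,S3,S4,S5,S6} | {S7}.
Split {S0,S1,S2,S3,S4,S5,S6} by δ(·,1) → {S0,S1,S3,S4,S5,S6} and {S2}.
On input 1, block {S0,S1,S3,S4,S5,S6} splits into {S1,S3,S4,S5,S6} and {S0}.
Refine {S1,S3,S4,S5,S6} on symbol 0: members go to different blocks, giving {S1,S5,S6} and {S3,S4}.
The partition is now stable with 5 blocks: {S1,S5,S6} | {S7} | {S2} | {S0} | {S3,S4}.

5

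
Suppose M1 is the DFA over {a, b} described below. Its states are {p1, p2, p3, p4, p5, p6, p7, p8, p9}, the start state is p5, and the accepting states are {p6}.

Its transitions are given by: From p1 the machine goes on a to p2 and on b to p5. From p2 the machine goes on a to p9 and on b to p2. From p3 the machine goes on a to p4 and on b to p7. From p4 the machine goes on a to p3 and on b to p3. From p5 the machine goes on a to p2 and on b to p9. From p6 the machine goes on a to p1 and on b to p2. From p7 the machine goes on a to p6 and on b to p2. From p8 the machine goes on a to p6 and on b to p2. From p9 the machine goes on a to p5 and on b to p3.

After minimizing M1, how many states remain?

8

States {p8} cannot be reached from the start state, so discard them.
P0 = {p6} | {p1,p2,p3,p4,p5,p7,p9}.
Split {p1,p2,p3,p4,p5,p7,p9} by δ(·,a) → {p1,p2,p3,p4,p5,p9} and {p7}.
Refine {p1,p2,p3,p4,p5,p9} on symbol b: members go to different blocks, giving {p1,p2,p4,p5,p9} and {p3}.
Refine {p1,p2,p4,p5,p9} on symbol a: members go to different blocks, giving {p1,p2,p5,p9} and {p4}.
Refine {p1,p2,p5,p9} on symbol b: members go to different blocks, giving {p1,p2,p5} and {p9}.
Refine {p1,p2,p5} on symbol a: members go to different blocks, giving {p1,p5} and {p2}.
Split {p1,p5} by δ(·,b) → {p1} and {p5}.
The partition is now stable with 8 blocks: {p6} | {p1} | {p7} | {p3} | {p4} | {p9} | {p2} | {p5}.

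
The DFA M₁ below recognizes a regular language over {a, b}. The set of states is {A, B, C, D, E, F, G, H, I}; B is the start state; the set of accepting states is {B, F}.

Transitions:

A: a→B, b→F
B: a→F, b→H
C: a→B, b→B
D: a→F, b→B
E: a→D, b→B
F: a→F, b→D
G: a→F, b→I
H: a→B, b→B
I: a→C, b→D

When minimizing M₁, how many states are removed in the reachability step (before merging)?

No path from B leads to A, C, E, G, I; the other 4 states are all reachable.

5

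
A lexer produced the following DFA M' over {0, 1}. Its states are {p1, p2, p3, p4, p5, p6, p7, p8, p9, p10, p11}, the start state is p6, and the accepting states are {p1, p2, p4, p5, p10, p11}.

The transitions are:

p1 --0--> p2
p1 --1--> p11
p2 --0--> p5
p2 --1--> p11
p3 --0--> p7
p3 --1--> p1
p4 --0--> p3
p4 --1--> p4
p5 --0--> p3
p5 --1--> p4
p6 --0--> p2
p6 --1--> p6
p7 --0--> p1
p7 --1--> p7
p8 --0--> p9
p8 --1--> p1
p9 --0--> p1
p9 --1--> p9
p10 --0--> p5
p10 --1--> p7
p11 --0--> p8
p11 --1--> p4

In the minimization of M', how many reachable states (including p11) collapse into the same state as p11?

3

First remove the unreachable states {p10}; 10 states remain.
Initial partition by acceptance: {p1,p2,p4,p5,p11} | {p3,p6,p7,p8,p9}.
Split {p1,p2,p4,p5,p11} by δ(·,0) → {p4,p5,p11} and {p1,p2}.
Refine {p3,p6,p7,p8,p9} on symbol 0: members go to different blocks, giving {p6,p7,p9} and {p3,p8}.
On input 0, block {p1,p2} splits into {p1} and {p2}.
On input 0, block {p6,p7,p9} splits into {p7,p9} and {p6}.
The partition is now stable with 6 blocks: {p4,p5,p11} | {p7,p9} | {p1} | {p3,p8} | {p2} | {p6}.
State p11 belongs to the block {p4,p5,p11}, which has 3 states.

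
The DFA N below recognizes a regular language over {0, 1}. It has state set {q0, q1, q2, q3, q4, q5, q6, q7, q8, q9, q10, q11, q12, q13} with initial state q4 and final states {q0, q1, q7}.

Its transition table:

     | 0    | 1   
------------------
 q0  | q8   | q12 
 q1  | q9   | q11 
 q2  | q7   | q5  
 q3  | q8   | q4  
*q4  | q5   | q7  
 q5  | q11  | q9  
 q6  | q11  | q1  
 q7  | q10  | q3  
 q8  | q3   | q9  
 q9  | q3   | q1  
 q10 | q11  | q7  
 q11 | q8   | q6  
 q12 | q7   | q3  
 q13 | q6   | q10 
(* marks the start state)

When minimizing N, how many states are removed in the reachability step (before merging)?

BFS from q4 reaches {q1, q3, q4, q5, q6, q7, q8, q9, q10, q11}; the 4 state(s) q0, q2, q12, q13 are never visited.

4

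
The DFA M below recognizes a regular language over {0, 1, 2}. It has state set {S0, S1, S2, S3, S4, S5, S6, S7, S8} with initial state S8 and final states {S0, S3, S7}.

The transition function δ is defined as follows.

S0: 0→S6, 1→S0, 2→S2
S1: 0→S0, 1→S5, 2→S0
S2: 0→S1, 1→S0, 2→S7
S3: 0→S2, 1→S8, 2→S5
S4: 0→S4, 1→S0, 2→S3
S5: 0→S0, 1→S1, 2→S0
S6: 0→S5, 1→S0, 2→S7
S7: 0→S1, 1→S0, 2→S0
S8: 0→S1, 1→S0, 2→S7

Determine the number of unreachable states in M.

No path from S8 leads to S3, S4; the other 7 states are all reachable.

2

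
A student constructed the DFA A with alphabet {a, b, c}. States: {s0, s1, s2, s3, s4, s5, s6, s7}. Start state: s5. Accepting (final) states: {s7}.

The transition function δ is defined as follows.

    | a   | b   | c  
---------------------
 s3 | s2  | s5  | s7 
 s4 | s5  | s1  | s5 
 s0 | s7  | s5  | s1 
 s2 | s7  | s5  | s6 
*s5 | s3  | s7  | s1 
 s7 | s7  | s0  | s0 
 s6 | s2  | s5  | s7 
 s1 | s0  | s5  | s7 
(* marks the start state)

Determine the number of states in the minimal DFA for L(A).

States {s4} cannot be reached from the start state, so discard them.
P0 = {s7} | {s0,s1,s2,s3,s5,s6}.
On input a, block {s0,s1,s2,s3,s5,s6} splits into {s1,s3,s5,s6} and {s0,s2}.
On input a, block {s1,s3,s5,s6} splits into {s1,s3,s6} and {s5}.
The partition is now stable with 4 blocks: {s7} | {s1,s3,s6} | {s0,s2} | {s5}.

4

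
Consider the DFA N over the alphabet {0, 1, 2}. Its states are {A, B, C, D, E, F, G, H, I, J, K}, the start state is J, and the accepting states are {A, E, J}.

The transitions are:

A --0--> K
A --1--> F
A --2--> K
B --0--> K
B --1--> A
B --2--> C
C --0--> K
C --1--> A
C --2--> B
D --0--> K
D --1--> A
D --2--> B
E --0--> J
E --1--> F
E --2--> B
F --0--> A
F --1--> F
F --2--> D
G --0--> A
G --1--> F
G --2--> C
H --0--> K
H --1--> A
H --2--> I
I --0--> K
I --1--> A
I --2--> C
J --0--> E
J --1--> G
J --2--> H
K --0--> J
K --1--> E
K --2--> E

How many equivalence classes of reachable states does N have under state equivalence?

Start with accepting vs non-accepting: {A,E,J} | {B,C,D,F,G,H,I,K}.
On input 0, block {A,E,J} splits into {E,J} and {A}.
On input 0, block {B,C,D,F,G,H,I,K} splits into {B,C,D,H,I} and {F,G} and {K}.
The partition is now stable with 5 blocks: {E,J} | {B,C,D,H,I} | {A} | {F,G} | {K}.

5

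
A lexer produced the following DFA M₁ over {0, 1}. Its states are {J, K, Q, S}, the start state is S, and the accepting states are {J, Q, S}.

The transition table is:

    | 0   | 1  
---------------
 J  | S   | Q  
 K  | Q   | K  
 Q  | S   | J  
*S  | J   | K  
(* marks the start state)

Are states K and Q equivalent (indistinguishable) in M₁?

No

All states are reachable from the start state.
P0 = {J,Q,S} | {K}.
On input 1, block {J,Q,S} splits into {J,Q} and {S}.
Stable partition: {J,Q} | {K} | {S} — 3 equivalence classes.
K and Q end up in different blocks, so they are distinguishable. For instance, the string 'ε' is accepted from only Q.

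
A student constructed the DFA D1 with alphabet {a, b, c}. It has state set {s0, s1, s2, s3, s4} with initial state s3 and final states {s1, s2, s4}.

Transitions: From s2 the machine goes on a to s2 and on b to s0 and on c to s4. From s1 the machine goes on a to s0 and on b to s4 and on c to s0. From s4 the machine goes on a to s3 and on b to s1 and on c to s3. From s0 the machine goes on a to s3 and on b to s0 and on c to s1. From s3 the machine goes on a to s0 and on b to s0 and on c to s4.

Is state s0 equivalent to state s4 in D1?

No

First remove the unreachable states {s2}; 4 states remain.
P0 = {s1,s4} | {s0,s3}.
No further refinement is possible. Final partition (2 blocks): {s1,s4} | {s0,s3}.
s0 and s4 end up in different blocks, so they are distinguishable. For instance, the string 'ε' is accepted from only s4.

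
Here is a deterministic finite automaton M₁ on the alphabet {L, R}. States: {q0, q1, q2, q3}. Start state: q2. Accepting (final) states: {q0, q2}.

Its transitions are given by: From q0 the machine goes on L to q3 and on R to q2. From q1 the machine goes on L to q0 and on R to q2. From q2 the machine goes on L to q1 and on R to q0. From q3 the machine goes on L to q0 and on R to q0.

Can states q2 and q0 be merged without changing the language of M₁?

Yes

Every state is reachable, so we keep all 4.
Initial partition by acceptance: {q0,q2} | {q1,q3}.
The partition is now stable with 2 blocks: {q0,q2} | {q1,q3}.
q2 and q0 lie in the same block of the stable partition, so they are equivalent — no string distinguishes them.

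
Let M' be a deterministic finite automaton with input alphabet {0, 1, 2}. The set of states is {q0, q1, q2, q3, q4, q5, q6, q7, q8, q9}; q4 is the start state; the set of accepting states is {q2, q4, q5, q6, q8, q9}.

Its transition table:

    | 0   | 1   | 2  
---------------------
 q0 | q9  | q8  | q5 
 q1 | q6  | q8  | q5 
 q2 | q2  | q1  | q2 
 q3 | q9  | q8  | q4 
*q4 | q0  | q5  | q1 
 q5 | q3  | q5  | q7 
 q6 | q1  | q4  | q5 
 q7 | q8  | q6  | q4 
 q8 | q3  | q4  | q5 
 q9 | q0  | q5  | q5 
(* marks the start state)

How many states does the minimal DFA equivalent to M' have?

Reachable states from the start: {q0,q1,q3,q4,q5,q6,q7,q8,q9}. Unreachable: {q2} — drop them.
P0 = {q4,q5,q6,q8,q9} | {q0,q1,q3,q7}.
Refine {q4,q5,q6,q8,q9} on symbol 2: members go to different blocks, giving {q6,q8,q9} and {q4,q5}.
The partition is now stable with 3 blocks: {q6,q8,q9} | {q0,q1,q3,q7} | {q4,q5}.

3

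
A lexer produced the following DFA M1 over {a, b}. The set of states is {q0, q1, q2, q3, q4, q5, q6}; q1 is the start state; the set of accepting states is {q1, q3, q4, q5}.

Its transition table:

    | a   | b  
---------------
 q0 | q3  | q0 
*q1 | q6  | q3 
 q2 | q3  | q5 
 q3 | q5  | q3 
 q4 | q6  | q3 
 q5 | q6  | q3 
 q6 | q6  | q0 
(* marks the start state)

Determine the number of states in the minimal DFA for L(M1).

4

First remove the unreachable states {q2,q4}; 5 states remain.
Initial partition by acceptance: {q1,q3,q5} | {q0,q6}.
Refine {q1,q3,q5} on symbol a: members go to different blocks, giving {q1,q5} and {q3}.
Refine {q0,q6} on symbol a: members go to different blocks, giving {q0} and {q6}.
No further refinement is possible. Final partition (4 blocks): {q1,q5} | {q0} | {q3} | {q6}.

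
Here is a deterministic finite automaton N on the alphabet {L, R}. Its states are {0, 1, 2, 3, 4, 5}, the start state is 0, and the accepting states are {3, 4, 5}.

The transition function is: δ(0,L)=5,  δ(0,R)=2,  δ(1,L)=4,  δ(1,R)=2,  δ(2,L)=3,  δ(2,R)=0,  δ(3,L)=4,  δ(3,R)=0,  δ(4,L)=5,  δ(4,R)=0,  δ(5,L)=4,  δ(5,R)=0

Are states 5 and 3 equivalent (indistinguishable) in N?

Yes

First remove the unreachable states {1}; 5 states remain.
P0 = {3,4,5} | {0,2}.
The partition is now stable with 2 blocks: {3,4,5} | {0,2}.
5 and 3 lie in the same block of the stable partition, so they are equivalent — no string distinguishes them.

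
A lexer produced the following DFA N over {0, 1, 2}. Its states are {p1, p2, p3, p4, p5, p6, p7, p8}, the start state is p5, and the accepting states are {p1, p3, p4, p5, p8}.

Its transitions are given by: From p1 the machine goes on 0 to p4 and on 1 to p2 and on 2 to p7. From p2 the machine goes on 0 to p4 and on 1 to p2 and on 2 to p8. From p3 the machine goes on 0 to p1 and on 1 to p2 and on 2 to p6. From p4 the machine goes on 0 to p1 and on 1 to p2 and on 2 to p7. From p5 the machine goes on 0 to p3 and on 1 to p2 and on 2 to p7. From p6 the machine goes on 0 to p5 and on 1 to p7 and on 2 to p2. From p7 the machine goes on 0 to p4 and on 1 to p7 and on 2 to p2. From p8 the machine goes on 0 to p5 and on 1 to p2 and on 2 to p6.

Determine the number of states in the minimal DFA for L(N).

Every state is reachable, so we keep all 8.
Initial partition by acceptance: {p1,p3,p4,p5,p8} | {p2,p6,p7}.
Refine {p2,p6,p7} on symbol 2: members go to different blocks, giving {p6,p7} and {p2}.
Stable partition: {p1,p3,p4,p5,p8} | {p6,p7} | {p2} — 3 equivalence classes.

3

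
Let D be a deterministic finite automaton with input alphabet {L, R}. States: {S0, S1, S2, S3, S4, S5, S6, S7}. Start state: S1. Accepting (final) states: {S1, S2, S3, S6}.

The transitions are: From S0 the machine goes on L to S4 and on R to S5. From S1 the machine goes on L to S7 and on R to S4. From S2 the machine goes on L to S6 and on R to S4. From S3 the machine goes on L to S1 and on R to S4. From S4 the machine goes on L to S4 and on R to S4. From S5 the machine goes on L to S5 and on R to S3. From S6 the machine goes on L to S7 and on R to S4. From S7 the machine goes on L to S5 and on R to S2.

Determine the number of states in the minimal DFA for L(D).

First remove the unreachable states {S0}; 7 states remain.
P0 = {S1,S2,S3,S6} | {S4,S5,S7}.
Refine {S1,S2,S3,S6} on symbol L: members go to different blocks, giving {S1,S6} and {S2,S3}.
Split {S4,S5,S7} by δ(·,R) → {S5,S7} and {S4}.
Stable partition: {S1,S6} | {S5,S7} | {S2,S3} | {S4} — 4 equivalence classes.

4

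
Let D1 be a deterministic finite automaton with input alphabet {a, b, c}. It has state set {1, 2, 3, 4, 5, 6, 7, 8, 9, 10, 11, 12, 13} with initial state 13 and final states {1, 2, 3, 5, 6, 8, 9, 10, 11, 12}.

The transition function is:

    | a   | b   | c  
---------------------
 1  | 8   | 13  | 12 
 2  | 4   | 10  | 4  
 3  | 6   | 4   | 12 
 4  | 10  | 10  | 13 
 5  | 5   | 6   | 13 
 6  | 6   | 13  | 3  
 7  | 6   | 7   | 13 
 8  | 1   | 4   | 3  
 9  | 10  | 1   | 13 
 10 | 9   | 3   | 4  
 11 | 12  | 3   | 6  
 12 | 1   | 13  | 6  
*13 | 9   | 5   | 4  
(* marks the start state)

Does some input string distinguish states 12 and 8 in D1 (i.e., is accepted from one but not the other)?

First remove the unreachable states {2,7,11}; 10 states remain.
P0 = {1,3,5,6,8,9,10,12} | {4,13}.
On input b, block {1,3,5,6,8,9,10,12} splits into {1,3,6,8,12} and {5,9,10}.
Stable partition: {1,3,6,8,12} | {4,13} | {5,9,10} — 3 equivalence classes.
12 and 8 lie in the same block of the stable partition, so they are equivalent — no string distinguishes them.

No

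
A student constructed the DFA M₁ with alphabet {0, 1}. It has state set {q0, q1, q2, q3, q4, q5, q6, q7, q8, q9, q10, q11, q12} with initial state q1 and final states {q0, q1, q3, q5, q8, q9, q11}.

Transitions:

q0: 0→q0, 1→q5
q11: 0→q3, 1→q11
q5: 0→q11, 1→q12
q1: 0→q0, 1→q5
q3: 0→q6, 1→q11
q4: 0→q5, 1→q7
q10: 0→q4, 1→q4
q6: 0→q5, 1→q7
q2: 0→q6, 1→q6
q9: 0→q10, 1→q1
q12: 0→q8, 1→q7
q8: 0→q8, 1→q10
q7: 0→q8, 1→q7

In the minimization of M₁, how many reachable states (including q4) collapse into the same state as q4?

2

States {q2,q9} cannot be reached from the start state, so discard them.
Start with accepting vs non-accepting: {q0,q1,q3,q5,q8,q11} | {q4,q6,q7,q10,q12}.
On input 0, block {q0,q1,q3,q5,q8,q11} splits into {q0,q1,q5,q8,q11} and {q3}.
Split {q0,q1,q5,q8,q11} by δ(·,0) → {q0,q1,q5,q8} and {q11}.
On input 0, block {q0,q1,q5,q8} splits into {q0,q1,q8} and {q5}.
On input 1, block {q0,q1,q8} splits into {q0,q1} and {q8}.
On input 0, block {q4,q6,q7,q10,q12} splits into {q4,q6} and {q7,q12} and {q10}.
Stable partition: {q0,q1} | {q4,q6} | {q3} | {q11} | {q5} | {q8} | {q7,q12} | {q10} — 8 equivalence classes.
The equivalence class containing q4 is {q4,q6}, of size 2.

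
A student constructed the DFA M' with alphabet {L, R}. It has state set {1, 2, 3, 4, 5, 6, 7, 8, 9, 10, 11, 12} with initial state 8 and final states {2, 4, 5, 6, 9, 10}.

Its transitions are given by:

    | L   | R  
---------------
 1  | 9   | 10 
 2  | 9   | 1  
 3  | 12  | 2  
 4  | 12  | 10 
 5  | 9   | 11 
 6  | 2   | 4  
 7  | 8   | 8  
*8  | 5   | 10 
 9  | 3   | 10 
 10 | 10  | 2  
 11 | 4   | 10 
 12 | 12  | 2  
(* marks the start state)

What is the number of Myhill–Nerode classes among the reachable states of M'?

States {6,7} cannot be reached from the start state, so discard them.
Start with accepting vs non-accepting: {2,4,5,9,10} | {1,3,8,11,12}.
Split {2,4,5,9,10} by δ(·,L) → {2,5,10} and {4,9}.
On input L, block {2,5,10} splits into {2,5} and {10}.
On input L, block {1,3,8,11,12} splits into {1,11} and {3,12} and {8}.
Stable partition: {2,5} | {1,11} | {4,9} | {10} | {3,12} | {8} — 6 equivalence classes.

6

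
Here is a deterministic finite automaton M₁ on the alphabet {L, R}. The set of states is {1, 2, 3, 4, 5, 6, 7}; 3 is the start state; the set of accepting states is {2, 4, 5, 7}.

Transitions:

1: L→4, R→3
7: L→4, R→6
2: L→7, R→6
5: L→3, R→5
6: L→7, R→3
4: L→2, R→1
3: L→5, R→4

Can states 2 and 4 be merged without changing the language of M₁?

Yes

All states are reachable from the start state.
Start with accepting vs non-accepting: {2,4,5,7} | {1,3,6}.
On input L, block {2,4,5,7} splits into {2,4,7} and {5}.
Split {1,3,6} by δ(·,L) → {1,6} and {3}.
The partition is now stable with 4 blocks: {2,4,7} | {1,6} | {5} | {3}.
2 and 4 lie in the same block of the stable partition, so they are equivalent — no string distinguishes them.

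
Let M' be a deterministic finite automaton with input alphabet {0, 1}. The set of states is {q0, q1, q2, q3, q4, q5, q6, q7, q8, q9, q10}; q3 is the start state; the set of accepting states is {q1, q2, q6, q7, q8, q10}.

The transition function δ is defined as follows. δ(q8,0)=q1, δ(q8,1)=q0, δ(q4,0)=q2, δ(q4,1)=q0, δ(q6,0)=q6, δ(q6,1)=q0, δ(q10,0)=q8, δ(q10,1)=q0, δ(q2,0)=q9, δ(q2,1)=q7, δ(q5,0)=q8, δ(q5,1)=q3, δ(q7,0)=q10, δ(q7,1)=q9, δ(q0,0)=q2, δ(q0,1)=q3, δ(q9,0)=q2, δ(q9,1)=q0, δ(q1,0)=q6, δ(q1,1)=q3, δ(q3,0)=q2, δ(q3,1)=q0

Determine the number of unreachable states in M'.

No path from q3 leads to q4, q5; the other 9 states are all reachable.

2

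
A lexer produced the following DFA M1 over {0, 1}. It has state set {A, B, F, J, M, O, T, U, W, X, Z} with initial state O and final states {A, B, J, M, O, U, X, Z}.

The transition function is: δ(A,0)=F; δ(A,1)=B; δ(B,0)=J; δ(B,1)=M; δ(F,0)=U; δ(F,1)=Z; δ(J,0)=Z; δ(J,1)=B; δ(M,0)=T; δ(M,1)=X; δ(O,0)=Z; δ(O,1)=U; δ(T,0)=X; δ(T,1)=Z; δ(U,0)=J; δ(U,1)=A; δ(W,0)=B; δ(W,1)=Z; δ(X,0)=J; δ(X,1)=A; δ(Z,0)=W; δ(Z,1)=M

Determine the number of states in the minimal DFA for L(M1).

All states are reachable from the start state.
P0 = {A,B,J,M,O,U,X,Z} | {F,T,W}.
Refine {A,B,J,M,O,U,X,Z} on symbol 0: members go to different blocks, giving {B,J,O,U,X} and {A,M,Z}.
Refine {B,J,O,U,X} on symbol 0: members go to different blocks, giving {B,U,X} and {J,O}.
Split {A,M,Z} by δ(·,1) → {A,M} and {Z}.
No further refinement is possible. Final partition (5 blocks): {B,U,X} | {F,T,W} | {A,M} | {J,O} | {Z}.

5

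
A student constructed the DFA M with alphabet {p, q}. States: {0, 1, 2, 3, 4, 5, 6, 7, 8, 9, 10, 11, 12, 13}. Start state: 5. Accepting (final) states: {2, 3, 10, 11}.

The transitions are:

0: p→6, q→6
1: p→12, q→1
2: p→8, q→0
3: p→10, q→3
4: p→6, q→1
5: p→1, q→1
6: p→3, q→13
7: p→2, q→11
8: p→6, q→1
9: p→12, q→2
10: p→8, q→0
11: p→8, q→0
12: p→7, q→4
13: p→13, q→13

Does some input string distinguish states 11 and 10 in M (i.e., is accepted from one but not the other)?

Reachable states from the start: {0,1,2,3,4,5,6,7,8,10,11,12,13}. Unreachable: {9} — drop them.
Initial partition by acceptance: {2,3,10,11} | {0,1,4,5,6,7,8,12,13}.
Refine {2,3,10,11} on symbol p: members go to different blocks, giving {2,10,11} and {3}.
On input p, block {0,1,4,5,6,7,8,12,13} splits into {0,1,4,5,8,12,13} and {6} and {7}.
Refine {0,1,4,5,8,12,13} on symbol p: members go to different blocks, giving {0,4,8} and {1,5,13} and {12}.
Split {0,4,8} by δ(·,q) → {4,8} and {0}.
On input p, block {1,5,13} splits into {5,13} and {1}.
Refine {5,13} on symbol p: members go to different blocks, giving {5} and {13}.
The partition is now stable with 10 blocks: {2,10,11} | {4,8} | {3} | {6} | {7} | {5} | {12} | {0} | {1} | {13}.
11 and 10 lie in the same block of the stable partition, so they are equivalent — no string distinguishes them.

No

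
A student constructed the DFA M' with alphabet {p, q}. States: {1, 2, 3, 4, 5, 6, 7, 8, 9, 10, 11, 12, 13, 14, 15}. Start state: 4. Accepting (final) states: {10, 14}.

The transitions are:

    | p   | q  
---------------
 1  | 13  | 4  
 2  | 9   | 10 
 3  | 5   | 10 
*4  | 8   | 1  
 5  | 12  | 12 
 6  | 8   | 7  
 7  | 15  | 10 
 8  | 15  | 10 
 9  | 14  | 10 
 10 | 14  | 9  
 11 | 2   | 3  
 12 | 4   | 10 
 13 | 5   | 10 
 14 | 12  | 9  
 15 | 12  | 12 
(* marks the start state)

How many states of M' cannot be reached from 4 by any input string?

No path from 4 leads to 2, 3, 6, 7, 11; the other 10 states are all reachable.

5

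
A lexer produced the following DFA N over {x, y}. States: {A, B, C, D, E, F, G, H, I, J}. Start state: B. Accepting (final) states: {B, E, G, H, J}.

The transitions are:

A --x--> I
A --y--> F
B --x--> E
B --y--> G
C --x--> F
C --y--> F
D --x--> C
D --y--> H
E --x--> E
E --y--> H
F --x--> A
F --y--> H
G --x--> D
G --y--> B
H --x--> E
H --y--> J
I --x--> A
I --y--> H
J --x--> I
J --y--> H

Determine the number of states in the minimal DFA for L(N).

P0 = {B,E,G,H,J} | {A,C,D,F,I}.
On input x, block {B,E,G,H,J} splits into {B,E,H} and {G,J}.
Split {B,E,H} by δ(·,y) → {B,H} and {E}.
Refine {A,C,D,F,I} on symbol y: members go to different blocks, giving {D,F,I} and {A,C}.
Stable partition: {B,H} | {D,F,I} | {G,J} | {E} | {A,C} — 5 equivalence classes.

5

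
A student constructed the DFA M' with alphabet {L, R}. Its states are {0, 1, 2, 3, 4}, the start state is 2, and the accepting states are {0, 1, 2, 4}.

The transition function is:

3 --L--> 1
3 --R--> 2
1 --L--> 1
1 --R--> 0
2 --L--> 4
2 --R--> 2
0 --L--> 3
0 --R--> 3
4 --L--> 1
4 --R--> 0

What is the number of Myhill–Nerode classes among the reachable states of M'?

Every state is reachable, so we keep all 5.
Initial partition by acceptance: {0,1,2,4} | {3}.
Refine {0,1,2,4} on symbol L: members go to different blocks, giving {1,2,4} and {0}.
Split {1,2,4} by δ(·,R) → {1,4} and {2}.
No further refinement is possible. Final partition (4 blocks): {1,4} | {3} | {0} | {2}.

4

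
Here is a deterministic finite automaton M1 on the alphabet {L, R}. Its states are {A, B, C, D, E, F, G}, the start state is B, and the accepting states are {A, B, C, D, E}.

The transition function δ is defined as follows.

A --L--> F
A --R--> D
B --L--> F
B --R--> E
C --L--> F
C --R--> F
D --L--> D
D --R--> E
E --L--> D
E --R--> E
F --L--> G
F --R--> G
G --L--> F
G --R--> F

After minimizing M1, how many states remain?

3

First remove the unreachable states {A,C}; 5 states remain.
Initial partition by acceptance: {B,D,E} | {F,G}.
Split {B,D,E} by δ(·,L) → {D,E} and {B}.
The partition is now stable with 3 blocks: {D,E} | {F,G} | {B}.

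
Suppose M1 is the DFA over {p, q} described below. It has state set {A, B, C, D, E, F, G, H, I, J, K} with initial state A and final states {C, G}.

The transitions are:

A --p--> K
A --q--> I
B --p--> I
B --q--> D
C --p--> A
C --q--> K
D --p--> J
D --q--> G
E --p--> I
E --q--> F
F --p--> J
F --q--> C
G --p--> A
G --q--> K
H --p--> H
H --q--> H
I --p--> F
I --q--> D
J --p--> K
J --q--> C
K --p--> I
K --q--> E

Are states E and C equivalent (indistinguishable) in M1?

States {B,H} cannot be reached from the start state, so discard them.
Initial partition by acceptance: {C,G} | {A,D,E,F,I,J,K}.
Split {A,D,E,F,I,J,K} by δ(·,q) → {A,E,I,K} and {D,F,J}.
Split {A,E,I,K} by δ(·,p) → {A,E,K} and {I}.
Refine {A,E,K} on symbol p: members go to different blocks, giving {E,K} and {A}.
On input q, block {E,K} splits into {E} and {K}.
On input p, block {D,F,J} splits into {D,F} and {J}.
No further refinement is possible. Final partition (7 blocks): {C,G} | {E} | {D,F} | {I} | {A} | {K} | {J}.
E and C end up in different blocks, so they are distinguishable. For instance, the string 'ε' is accepted from only C.

No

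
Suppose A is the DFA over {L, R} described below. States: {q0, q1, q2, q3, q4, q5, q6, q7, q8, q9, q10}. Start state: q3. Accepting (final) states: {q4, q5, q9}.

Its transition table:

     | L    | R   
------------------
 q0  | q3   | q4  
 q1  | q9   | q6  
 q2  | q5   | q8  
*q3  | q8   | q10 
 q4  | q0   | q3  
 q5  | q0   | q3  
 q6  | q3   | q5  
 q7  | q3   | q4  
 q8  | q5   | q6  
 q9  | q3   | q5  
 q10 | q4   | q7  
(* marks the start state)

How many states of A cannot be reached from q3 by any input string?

3

No path from q3 leads to q1, q2, q9; the other 8 states are all reachable.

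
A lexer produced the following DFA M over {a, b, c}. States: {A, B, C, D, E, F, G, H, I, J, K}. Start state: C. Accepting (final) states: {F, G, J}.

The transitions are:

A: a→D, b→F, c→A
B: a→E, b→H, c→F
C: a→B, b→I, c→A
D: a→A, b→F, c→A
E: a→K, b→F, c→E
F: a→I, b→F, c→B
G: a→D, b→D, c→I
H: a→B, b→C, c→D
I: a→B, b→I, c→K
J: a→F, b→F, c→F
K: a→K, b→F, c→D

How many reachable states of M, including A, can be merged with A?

States {G,J} cannot be reached from the start state, so discard them.
P0 = {F} | {A,B,C,D,E,H,I,K}.
Split {A,B,C,D,E,H,I,K} by δ(·,b) → {A,D,E,K} and {B,C,H,I}.
Refine {B,C,H,I} on symbol a: members go to different blocks, giving {C,H,I} and {B}.
No further refinement is possible. Final partition (4 blocks): {F} | {A,D,E,K} | {C,H,I} | {B}.
The equivalence class containing A is {A,D,E,K}, of size 4.

4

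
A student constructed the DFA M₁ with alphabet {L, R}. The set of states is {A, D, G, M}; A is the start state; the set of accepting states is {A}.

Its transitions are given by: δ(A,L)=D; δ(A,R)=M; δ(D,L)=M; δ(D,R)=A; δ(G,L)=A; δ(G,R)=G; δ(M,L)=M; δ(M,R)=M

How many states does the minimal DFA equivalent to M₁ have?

Reachable states from the start: {A,D,M}. Unreachable: {G} — drop them.
P0 = {A} | {D,M}.
On input R, block {D,M} splits into {D} and {M}.
Stable partition: {A} | {D} | {M} — 3 equivalence classes.

3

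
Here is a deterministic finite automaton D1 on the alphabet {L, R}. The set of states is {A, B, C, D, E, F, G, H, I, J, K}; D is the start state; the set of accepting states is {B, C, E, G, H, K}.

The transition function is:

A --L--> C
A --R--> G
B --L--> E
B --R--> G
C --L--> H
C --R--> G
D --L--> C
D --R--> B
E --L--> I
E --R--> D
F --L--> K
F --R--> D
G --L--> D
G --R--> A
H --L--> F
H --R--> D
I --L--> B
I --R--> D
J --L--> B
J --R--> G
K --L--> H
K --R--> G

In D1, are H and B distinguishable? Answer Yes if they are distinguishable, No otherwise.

Reachable states from the start: {A,B,C,D,E,F,G,H,I,K}. Unreachable: {J} — drop them.
P0 = {B,C,E,G,H,K} | {A,D,F,I}.
Refine {B,C,E,G,H,K} on symbol L: members go to different blocks, giving {B,C,K} and {E,G,H}.
On input R, block {A,D,F,I} splits into {F,I} and {A} and {D}.
Split {E,G,H} by δ(·,L) → {E,H} and {G}.
Stable partition: {B,C,K} | {F,I} | {E,H} | {A} | {D} | {G} — 6 equivalence classes.
H and B end up in different blocks, so they are distinguishable. For instance, the string 'L' is accepted from only B.

Yes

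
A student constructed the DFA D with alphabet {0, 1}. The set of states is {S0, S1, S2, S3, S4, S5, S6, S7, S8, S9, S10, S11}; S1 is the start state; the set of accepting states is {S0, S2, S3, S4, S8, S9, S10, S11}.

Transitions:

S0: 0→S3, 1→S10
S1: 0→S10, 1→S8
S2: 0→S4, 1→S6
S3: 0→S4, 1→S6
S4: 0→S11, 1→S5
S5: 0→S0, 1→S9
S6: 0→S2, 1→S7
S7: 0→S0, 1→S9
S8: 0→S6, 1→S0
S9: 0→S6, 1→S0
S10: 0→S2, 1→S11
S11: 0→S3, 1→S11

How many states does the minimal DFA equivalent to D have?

6

Every state is reachable, so we keep all 12.
Initial partition by acceptance: {S0,S2,S3,S4,S8,S9,S10,S11} | {S1,S5,S6,S7}.
Refine {S0,S2,S3,S4,S8,S9,S10,S11} on symbol 0: members go to different blocks, giving {S0,S2,S3,S4,S10,S11} and {S8,S9}.
Refine {S0,S2,S3,S4,S10,S11} on symbol 1: members go to different blocks, giving {S0,S10,S11} and {S2,S3,S4}.
Refine {S1,S5,S6,S7} on symbol 0: members go to different blocks, giving {S1,S5,S7} and {S6}.
Split {S2,S3,S4} by δ(·,0) → {S2,S3} and {S4}.
No further refinement is possible. Final partition (6 blocks): {S0,S10,S11} | {S1,S5,S7} | {S8,S9} | {S2,S3} | {S6} | {S4}.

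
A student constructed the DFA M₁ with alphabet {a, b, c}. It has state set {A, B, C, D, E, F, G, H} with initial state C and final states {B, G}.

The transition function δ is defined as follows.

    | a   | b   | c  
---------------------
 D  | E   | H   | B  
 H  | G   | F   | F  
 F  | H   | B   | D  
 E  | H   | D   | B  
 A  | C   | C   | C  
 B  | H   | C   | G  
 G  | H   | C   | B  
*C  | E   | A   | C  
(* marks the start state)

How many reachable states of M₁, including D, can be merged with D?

1

All states are reachable from the start state.
Start with accepting vs non-accepting: {B,G} | {A,C,D,E,F,H}.
On input a, block {A,C,D,E,F,H} splits into {A,C,D,E,F} and {H}.
Split {A,C,D,E,F} by δ(·,a) → {A,C,D} and {E,F}.
On input a, block {A,C,D} splits into {C,D} and {A}.
On input b, block {C,D} splits into {C} and {D}.
On input b, block {E,F} splits into {E} and {F}.
No further refinement is possible. Final partition (7 blocks): {B,G} | {C} | {H} | {E} | {A} | {D} | {F}.
State D belongs to the block {D}, which has 1 states.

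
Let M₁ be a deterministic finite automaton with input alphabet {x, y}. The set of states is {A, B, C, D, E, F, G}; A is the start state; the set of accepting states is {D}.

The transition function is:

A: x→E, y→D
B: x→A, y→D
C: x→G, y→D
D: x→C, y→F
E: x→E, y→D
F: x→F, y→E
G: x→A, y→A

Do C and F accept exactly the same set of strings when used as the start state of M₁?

First remove the unreachable states {B}; 6 states remain.
Initial partition by acceptance: {D} | {A,C,E,F,G}.
On input y, block {A,C,E,F,G} splits into {A,C,E} and {F,G}.
On input x, block {A,C,E} splits into {A,E} and {C}.
On input x, block {F,G} splits into {F} and {G}.
The partition is now stable with 5 blocks: {D} | {A,E} | {F} | {C} | {G}.
C and F end up in different blocks, so they are distinguishable. For instance, the string 'y' is accepted from only C.

No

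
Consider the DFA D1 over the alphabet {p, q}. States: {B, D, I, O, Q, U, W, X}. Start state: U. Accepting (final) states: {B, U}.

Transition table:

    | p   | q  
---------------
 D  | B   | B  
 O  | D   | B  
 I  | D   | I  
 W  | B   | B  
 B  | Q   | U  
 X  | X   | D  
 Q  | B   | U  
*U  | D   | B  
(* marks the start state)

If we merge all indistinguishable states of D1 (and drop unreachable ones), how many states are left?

2

States {I,O,W,X} cannot be reached from the start state, so discard them.
P0 = {B,U} | {D,Q}.
No further refinement is possible. Final partition (2 blocks): {B,U} | {D,Q}.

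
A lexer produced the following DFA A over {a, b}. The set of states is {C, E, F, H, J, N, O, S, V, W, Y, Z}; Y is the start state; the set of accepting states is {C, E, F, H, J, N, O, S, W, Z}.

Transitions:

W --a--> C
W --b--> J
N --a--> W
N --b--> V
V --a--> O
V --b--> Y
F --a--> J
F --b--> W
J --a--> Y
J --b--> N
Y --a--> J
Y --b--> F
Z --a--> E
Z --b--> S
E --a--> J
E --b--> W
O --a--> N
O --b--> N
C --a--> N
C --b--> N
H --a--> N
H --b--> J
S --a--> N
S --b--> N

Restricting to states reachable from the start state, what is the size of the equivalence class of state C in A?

First remove the unreachable states {E,H,S,Z}; 8 states remain.
P0 = {C,F,J,N,O,W} | {V,Y}.
Split {C,F,J,N,O,W} by δ(·,a) → {C,F,N,O,W} and {J}.
Split {C,F,N,O,W} by δ(·,a) → {C,N,O,W} and {F}.
Split {C,N,O,W} by δ(·,b) → {C,O} and {N} and {W}.
Split {V,Y} by δ(·,a) → {Y} and {V}.
The partition is now stable with 7 blocks: {C,O} | {Y} | {J} | {F} | {N} | {W} | {V}.
The equivalence class containing C is {C,O}, of size 2.

2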